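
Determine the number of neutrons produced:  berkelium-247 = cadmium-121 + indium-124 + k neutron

Conserve mass number: 247 = 121 + 124 + k, so k = 247 − 245 = 2.
Check atomic number: 97 = 48 + 49 + 0 = 97. ✓

2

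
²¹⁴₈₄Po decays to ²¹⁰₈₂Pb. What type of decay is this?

alpha decay

ΔA = 210 − 214 = -4; ΔZ = 82 − 84 = -2.
A drops by 4 and Z drops by 2 — the signature of alpha emission.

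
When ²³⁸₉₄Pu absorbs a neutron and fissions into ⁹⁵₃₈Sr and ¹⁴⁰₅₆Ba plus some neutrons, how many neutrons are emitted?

4

Conserve mass number: 239 = 95 + 140 + k, so k = 239 − 235 = 4.
Check atomic number: 94 = 38 + 56 + 0 = 94. ✓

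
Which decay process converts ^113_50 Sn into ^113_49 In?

ΔA = 113 − 113 = 0; ΔZ = 49 − 50 = -1.
A is unchanged and Z drops by 1 — a proton has become a neutron (β⁺ emission or electron capture).

beta-plus decay or electron capture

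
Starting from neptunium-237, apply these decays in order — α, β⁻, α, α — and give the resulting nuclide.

Ra-225

Start: (A, Z) = (237, 93).
After α: (233, 91).
After β⁻: (233, 92).
After α: (229, 90).
After α: (225, 88).
Z = 88 is radium.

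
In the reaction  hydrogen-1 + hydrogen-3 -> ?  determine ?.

Conserve mass number: 1 + 3 = A, so A = 4.
Conserve atomic number: 1 + 1 = Z, so Z = 2.
A = 4 and Z = 2 is helium-4 — an alpha particle.

He-4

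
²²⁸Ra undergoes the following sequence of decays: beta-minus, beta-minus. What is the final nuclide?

Start: (A, Z) = (228, 88).
After β⁻: (228, 89).
After β⁻: (228, 90).
Z = 90 is thorium.

Th-228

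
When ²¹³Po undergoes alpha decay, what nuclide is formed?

Alpha decay: mass number changes by -4, atomic number by -2.
A: 213 − 4 = 209; Z: 84 − 2 = 82.
Z = 82 is lead, so the daughter is ²⁰⁹Pb.

Pb-209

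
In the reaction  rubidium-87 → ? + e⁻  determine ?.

Conserve mass number: 87 = A + 0, so A = 87.
Conserve atomic number: 37 = Z − 1, so Z = 38.
Z = 38 is strontium, so the species is strontium-87.

Sr-87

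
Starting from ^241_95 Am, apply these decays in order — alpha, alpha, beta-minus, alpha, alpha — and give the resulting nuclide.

Ra-225

Start: (A, Z) = (241, 95).
After α: (237, 93).
After α: (233, 91).
After β⁻: (233, 92).
After α: (229, 90).
After α: (225, 88).
Z = 88 is radium.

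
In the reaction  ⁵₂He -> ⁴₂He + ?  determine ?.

Conserve mass number: 5 = 4 + A, so A = 1.
Conserve atomic number: 2 = 2 + Z, so Z = 0.
A = 1 and Z = 0 is ¹₀n — a neutron.

neutron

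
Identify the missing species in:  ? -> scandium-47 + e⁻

Conserve mass number: A = 47 + 0, so A = 47.
Conserve atomic number: Z = 21 − 1, so Z = 20.
Z = 20 is calcium, so the species is calcium-47.

Ca-47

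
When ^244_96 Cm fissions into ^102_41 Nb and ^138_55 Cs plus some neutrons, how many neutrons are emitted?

4

Conserve mass number: 244 = 102 + 138 + k, so k = 244 − 240 = 4.
Check atomic number: 96 = 41 + 55 + 0 = 96. ✓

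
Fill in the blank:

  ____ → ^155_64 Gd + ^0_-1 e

Conserve mass number: A = 155 + 0, so A = 155.
Conserve atomic number: Z = 64 − 1, so Z = 63.
Z = 63 is europium, so the species is ^155_63 Eu.

Eu-155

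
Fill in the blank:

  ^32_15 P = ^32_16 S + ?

Conserve mass number: 32 = 32 + A, so A = 0.
Conserve atomic number: 15 = 16 + Z, so Z = -1.
A = 0 and Z = -1 is ^0_-1 e — a beta-minus particle.

beta-minus particle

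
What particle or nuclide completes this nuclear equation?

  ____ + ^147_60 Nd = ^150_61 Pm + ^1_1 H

Conserve mass number: A + 147 = 150 + 1, so A = 4.
Conserve atomic number: Z + 60 = 61 + 1, so Z = 2.
A = 4 and Z = 2 is ^4_2 He — an alpha particle.

alpha particle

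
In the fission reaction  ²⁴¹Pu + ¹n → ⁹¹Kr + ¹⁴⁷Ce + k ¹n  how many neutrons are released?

4

Conserve mass number: 242 = 91 + 147 + k, so k = 242 − 238 = 4.
Check atomic number: 94 = 36 + 58 + 0 = 94. ✓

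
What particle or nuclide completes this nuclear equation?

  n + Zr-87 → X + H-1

Conserve mass number: 1 + 87 = A + 1, so A = 87.
Conserve atomic number: 0 + 40 = Z + 1, so Z = 39.
Z = 39 is yttrium, so the species is Y-87.

Y-87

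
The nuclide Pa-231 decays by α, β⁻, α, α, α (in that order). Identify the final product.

Start: (A, Z) = (231, 91).
After α: (227, 89).
After β⁻: (227, 90).
After α: (223, 88).
After α: (219, 86).
After α: (215, 84).
Z = 84 is polonium.

Po-215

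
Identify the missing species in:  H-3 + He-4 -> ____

Li-7

Conserve mass number: 3 + 4 = A, so A = 7.
Conserve atomic number: 1 + 2 = Z, so Z = 3.
Z = 3 is lithium, so the species is Li-7.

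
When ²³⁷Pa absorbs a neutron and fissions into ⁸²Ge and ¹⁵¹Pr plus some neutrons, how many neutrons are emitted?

Conserve mass number: 238 = 82 + 151 + k, so k = 238 − 233 = 5.
Check atomic number: 91 = 32 + 59 + 0 = 91. ✓

5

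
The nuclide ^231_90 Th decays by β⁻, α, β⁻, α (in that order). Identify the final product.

Start: (A, Z) = (231, 90).
After β⁻: (231, 91).
After α: (227, 89).
After β⁻: (227, 90).
After α: (223, 88).
Z = 88 is radium.

Ra-223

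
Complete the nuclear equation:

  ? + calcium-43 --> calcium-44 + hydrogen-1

deuteron

Conserve mass number: A + 43 = 44 + 1, so A = 2.
Conserve atomic number: Z + 20 = 20 + 1, so Z = 1.
A = 2 and Z = 1 is hydrogen-2 — a deuteron.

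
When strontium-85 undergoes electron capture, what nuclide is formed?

Rb-85

Electron capture: mass number changes by +0, atomic number by -1.
A: 85 = 85; Z: 38 − 1 = 37.
Z = 37 is rubidium, so the daughter is rubidium-85.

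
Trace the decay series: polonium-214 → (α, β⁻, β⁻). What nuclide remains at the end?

Start: (A, Z) = (214, 84).
After α: (210, 82).
After β⁻: (210, 83).
After β⁻: (210, 84).
Z = 84 is polonium.

Po-210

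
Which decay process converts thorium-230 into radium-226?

alpha decay

ΔA = 226 − 230 = -4; ΔZ = 88 − 90 = -2.
A drops by 4 and Z drops by 2 — the signature of alpha emission.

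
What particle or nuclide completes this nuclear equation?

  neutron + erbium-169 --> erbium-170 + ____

Conserve mass number: 1 + 169 = 170 + A, so A = 0.
Conserve atomic number: 0 + 68 = 68 + Z, so Z = 0.
A = 0 and Z = 0 is γ — a gamma ray.

gamma ray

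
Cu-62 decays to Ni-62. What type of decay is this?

beta-plus decay or electron capture

ΔA = 62 − 62 = 0; ΔZ = 28 − 29 = -1.
A is unchanged and Z drops by 1 — a proton has become a neutron (β⁺ emission or electron capture).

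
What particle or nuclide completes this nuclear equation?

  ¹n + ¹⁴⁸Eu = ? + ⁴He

Pm-145

Conserve mass number: 1 + 148 = A + 4, so A = 145.
Conserve atomic number: 0 + 63 = Z + 2, so Z = 61.
Z = 61 is promethium, so the species is ¹⁴⁵Pm.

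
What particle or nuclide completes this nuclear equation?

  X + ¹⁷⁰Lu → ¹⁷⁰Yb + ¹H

Conserve mass number: A + 170 = 170 + 1, so A = 1.
Conserve atomic number: Z + 71 = 70 + 1, so Z = 0.
A = 1 and Z = 0 is ¹n — a neutron.

neutron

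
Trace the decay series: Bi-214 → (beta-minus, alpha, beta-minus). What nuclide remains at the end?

Start: (A, Z) = (214, 83).
After β⁻: (214, 84).
After α: (210, 82).
After β⁻: (210, 83).
Z = 83 is bismuth.

Bi-210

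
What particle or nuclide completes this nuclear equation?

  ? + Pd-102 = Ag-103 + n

Conserve mass number: A + 102 = 103 + 1, so A = 2.
Conserve atomic number: Z + 46 = 47 + 0, so Z = 1.
A = 2 and Z = 1 is H-2 — a deuteron.

deuteron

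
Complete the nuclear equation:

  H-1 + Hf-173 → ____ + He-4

Conserve mass number: 1 + 173 = A + 4, so A = 170.
Conserve atomic number: 1 + 72 = Z + 2, so Z = 71.
Z = 71 is lutetium, so the species is Lu-170.

Lu-170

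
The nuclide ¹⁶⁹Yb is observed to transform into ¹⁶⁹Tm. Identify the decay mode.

beta-plus decay or electron capture

ΔA = 169 − 169 = 0; ΔZ = 69 − 70 = -1.
A is unchanged and Z drops by 1 — a proton has become a neutron (β⁺ emission or electron capture).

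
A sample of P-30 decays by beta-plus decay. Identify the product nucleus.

Si-30

Beta-plus decay: mass number changes by +0, atomic number by -1.
A: 30 = 30; Z: 15 − 1 = 14.
Z = 14 is silicon, so the daughter is Si-30.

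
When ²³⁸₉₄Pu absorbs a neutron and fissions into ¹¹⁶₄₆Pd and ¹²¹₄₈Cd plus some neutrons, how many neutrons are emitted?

Conserve mass number: 239 = 116 + 121 + k, so k = 239 − 237 = 2.
Check atomic number: 94 = 46 + 48 + 0 = 94. ✓

2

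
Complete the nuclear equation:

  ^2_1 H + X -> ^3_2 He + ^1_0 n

deuteron

Conserve mass number: 2 + A = 3 + 1, so A = 2.
Conserve atomic number: 1 + Z = 2 + 0, so Z = 1.
A = 2 and Z = 1 is ^2_1 H — a deuteron.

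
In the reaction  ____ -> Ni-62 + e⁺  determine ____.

Conserve mass number: A = 62 + 0, so A = 62.
Conserve atomic number: Z = 28 + 1, so Z = 29.
Z = 29 is copper, so the species is Cu-62.

Cu-62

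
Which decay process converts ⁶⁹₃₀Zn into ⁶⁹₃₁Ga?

beta-minus decay

ΔA = 69 − 69 = 0; ΔZ = 31 − 30 = +1.
A is unchanged and Z rises by 1 — a neutron has become a proton (β⁻ decay).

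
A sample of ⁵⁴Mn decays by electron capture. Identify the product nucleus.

Electron capture: mass number changes by +0, atomic number by -1.
A: 54 = 54; Z: 25 − 1 = 24.
Z = 24 is chromium, so the daughter is ⁵⁴Cr.

Cr-54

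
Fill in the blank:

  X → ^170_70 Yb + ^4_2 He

Hf-174

Conserve mass number: A = 170 + 4, so A = 174.
Conserve atomic number: Z = 70 + 2, so Z = 72.
Z = 72 is hafnium, so the species is ^174_72 Hf.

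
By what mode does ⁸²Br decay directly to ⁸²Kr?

ΔA = 82 − 82 = 0; ΔZ = 36 − 35 = +1.
A is unchanged and Z rises by 1 — a neutron has become a proton (β⁻ decay).

beta-minus decay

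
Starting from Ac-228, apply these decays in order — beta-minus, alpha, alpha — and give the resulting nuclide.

Rn-220

Start: (A, Z) = (228, 89).
After β⁻: (228, 90).
After α: (224, 88).
After α: (220, 86).
Z = 86 is radon.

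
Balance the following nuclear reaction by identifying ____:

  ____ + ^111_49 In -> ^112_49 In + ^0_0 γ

Conserve mass number: A + 111 = 112 + 0, so A = 1.
Conserve atomic number: Z + 49 = 49 + 0, so Z = 0.
A = 1 and Z = 0 is ^1_0 n — a neutron.

neutron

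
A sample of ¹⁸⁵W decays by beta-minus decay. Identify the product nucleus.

Beta-minus decay: mass number changes by +0, atomic number by +1.
A: 185 = 185; Z: 74 + 1 = 75.
Z = 75 is rhenium, so the daughter is ¹⁸⁵Re.

Re-185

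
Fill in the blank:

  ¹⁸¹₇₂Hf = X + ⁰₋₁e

Conserve mass number: 181 = A + 0, so A = 181.
Conserve atomic number: 72 = Z − 1, so Z = 73.
Z = 73 is tantalum, so the species is ¹⁸¹₇₃Ta.

Ta-181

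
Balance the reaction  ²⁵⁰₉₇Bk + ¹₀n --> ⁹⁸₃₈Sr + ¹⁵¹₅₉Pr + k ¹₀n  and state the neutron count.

Conserve mass number: 251 = 98 + 151 + k, so k = 251 − 249 = 2.
Check atomic number: 97 = 38 + 59 + 0 = 97. ✓

2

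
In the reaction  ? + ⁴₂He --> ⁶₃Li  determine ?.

deuteron

Conserve mass number: A + 4 = 6, so A = 2.
Conserve atomic number: Z + 2 = 3, so Z = 1.
A = 2 and Z = 1 is ²₁H — a deuteron.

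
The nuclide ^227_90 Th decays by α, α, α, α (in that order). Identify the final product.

Start: (A, Z) = (227, 90).
After α: (223, 88).
After α: (219, 86).
After α: (215, 84).
After α: (211, 82).
Z = 82 is lead.

Pb-211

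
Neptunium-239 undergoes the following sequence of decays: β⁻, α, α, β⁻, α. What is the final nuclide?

Start: (A, Z) = (239, 93).
After β⁻: (239, 94).
After α: (235, 92).
After α: (231, 90).
After β⁻: (231, 91).
After α: (227, 89).
Z = 89 is actinium.

Ac-227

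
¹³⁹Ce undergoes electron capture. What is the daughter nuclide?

Electron capture: mass number changes by +0, atomic number by -1.
A: 139 = 139; Z: 58 − 1 = 57.
Z = 57 is lanthanum, so the daughter is ¹³⁹La.

La-139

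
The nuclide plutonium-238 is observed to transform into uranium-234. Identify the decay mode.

alpha decay

ΔA = 234 − 238 = -4; ΔZ = 92 − 94 = -2.
A drops by 4 and Z drops by 2 — the signature of alpha emission.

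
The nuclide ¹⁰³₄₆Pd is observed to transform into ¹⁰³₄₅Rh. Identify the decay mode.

beta-plus decay or electron capture

ΔA = 103 − 103 = 0; ΔZ = 45 − 46 = -1.
A is unchanged and Z drops by 1 — a proton has become a neutron (β⁺ emission or electron capture).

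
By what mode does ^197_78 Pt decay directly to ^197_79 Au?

beta-minus decay

ΔA = 197 − 197 = 0; ΔZ = 79 − 78 = +1.
A is unchanged and Z rises by 1 — a neutron has become a proton (β⁻ decay).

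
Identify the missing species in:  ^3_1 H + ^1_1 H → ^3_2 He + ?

Conserve mass number: 3 + 1 = 3 + A, so A = 1.
Conserve atomic number: 1 + 1 = 2 + Z, so Z = 0.
A = 1 and Z = 0 is ^1_0 n — a neutron.

neutron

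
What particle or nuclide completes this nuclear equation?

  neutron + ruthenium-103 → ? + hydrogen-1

Conserve mass number: 1 + 103 = A + 1, so A = 103.
Conserve atomic number: 0 + 44 = Z + 1, so Z = 43.
Z = 43 is technetium, so the species is technetium-103.

Tc-103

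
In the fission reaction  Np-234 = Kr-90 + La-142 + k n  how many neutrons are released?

2

Conserve mass number: 234 = 90 + 142 + k, so k = 234 − 232 = 2.
Check atomic number: 93 = 36 + 57 + 0 = 93. ✓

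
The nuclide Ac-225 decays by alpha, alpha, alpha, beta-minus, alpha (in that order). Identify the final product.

Pb-209

Start: (A, Z) = (225, 89).
After α: (221, 87).
After α: (217, 85).
After α: (213, 83).
After β⁻: (213, 84).
After α: (209, 82).
Z = 82 is lead.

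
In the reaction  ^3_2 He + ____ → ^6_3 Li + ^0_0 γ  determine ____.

Conserve mass number: 3 + A = 6 + 0, so A = 3.
Conserve atomic number: 2 + Z = 3 + 0, so Z = 1.
A = 3 and Z = 1 is ^3_1 H — a triton.

triton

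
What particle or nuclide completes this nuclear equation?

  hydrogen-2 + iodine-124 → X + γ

Xe-126

Conserve mass number: 2 + 124 = A + 0, so A = 126.
Conserve atomic number: 1 + 53 = Z + 0, so Z = 54.
Z = 54 is xenon, so the species is xenon-126.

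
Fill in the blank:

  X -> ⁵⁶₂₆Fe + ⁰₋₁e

Mn-56

Conserve mass number: A = 56 + 0, so A = 56.
Conserve atomic number: Z = 26 − 1, so Z = 25.
Z = 25 is manganese, so the species is ⁵⁶₂₅Mn.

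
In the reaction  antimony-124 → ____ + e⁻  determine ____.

Conserve mass number: 124 = A + 0, so A = 124.
Conserve atomic number: 51 = Z − 1, so Z = 52.
Z = 52 is tellurium, so the species is tellurium-124.

Te-124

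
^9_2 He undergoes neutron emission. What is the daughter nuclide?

Neutron emission: mass number changes by -1, atomic number by +0.
A: 9 − 1 = 8; Z: 2 = 2.
Z = 2 is helium, so the daughter is ^8_2 He.

He-8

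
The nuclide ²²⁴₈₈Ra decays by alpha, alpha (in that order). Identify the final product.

Start: (A, Z) = (224, 88).
After α: (220, 86).
After α: (216, 84).
Z = 84 is polonium.

Po-216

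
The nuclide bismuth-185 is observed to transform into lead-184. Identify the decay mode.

proton emission

ΔA = 184 − 185 = -1; ΔZ = 82 − 83 = -1.
A drops by 1 and Z drops by 1 — a proton was emitted.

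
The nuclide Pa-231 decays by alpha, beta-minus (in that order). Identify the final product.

Th-227

Start: (A, Z) = (231, 91).
After α: (227, 89).
After β⁻: (227, 90).
Z = 90 is thorium.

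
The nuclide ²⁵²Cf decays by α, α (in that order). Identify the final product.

Pu-244

Start: (A, Z) = (252, 98).
After α: (248, 96).
After α: (244, 94).
Z = 94 is plutonium.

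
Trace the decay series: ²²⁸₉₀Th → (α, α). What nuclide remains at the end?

Rn-220

Start: (A, Z) = (228, 90).
After α: (224, 88).
After α: (220, 86).
Z = 86 is radon.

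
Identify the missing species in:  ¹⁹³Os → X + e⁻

Ir-193

Conserve mass number: 193 = A + 0, so A = 193.
Conserve atomic number: 76 = Z − 1, so Z = 77.
Z = 77 is iridium, so the species is ¹⁹³Ir.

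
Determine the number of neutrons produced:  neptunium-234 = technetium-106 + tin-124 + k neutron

4

Conserve mass number: 234 = 106 + 124 + k, so k = 234 − 230 = 4.
Check atomic number: 93 = 43 + 50 + 0 = 93. ✓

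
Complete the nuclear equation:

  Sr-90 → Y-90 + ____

Conserve mass number: 90 = 90 + A, so A = 0.
Conserve atomic number: 38 = 39 + Z, so Z = -1.
A = 0 and Z = -1 is e⁻ — a beta-minus particle.

beta-minus particle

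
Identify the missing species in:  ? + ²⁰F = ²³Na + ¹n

Conserve mass number: A + 20 = 23 + 1, so A = 4.
Conserve atomic number: Z + 9 = 11 + 0, so Z = 2.
A = 4 and Z = 2 is ⁴He — an alpha particle.

alpha particle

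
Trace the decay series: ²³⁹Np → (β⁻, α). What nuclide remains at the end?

U-235

Start: (A, Z) = (239, 93).
After β⁻: (239, 94).
After α: (235, 92).
Z = 92 is uranium.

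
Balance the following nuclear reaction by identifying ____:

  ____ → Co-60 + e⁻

Fe-60

Conserve mass number: A = 60 + 0, so A = 60.
Conserve atomic number: Z = 27 − 1, so Z = 26.
Z = 26 is iron, so the species is Fe-60.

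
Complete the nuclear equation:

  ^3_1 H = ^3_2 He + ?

beta-minus particle

Conserve mass number: 3 = 3 + A, so A = 0.
Conserve atomic number: 1 = 2 + Z, so Z = -1.
A = 0 and Z = -1 is ^0_-1 e — a beta-minus particle.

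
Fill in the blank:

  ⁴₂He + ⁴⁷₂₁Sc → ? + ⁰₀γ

V-51

Conserve mass number: 4 + 47 = A + 0, so A = 51.
Conserve atomic number: 2 + 21 = Z + 0, so Z = 23.
Z = 23 is vanadium, so the species is ⁵¹₂₃V.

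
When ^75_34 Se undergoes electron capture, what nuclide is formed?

As-75

Electron capture: mass number changes by +0, atomic number by -1.
A: 75 = 75; Z: 34 − 1 = 33.
Z = 33 is arsenic, so the daughter is ^75_33 As.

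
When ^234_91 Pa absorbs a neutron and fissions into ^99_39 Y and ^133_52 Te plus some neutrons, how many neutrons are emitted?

3

Conserve mass number: 235 = 99 + 133 + k, so k = 235 − 232 = 3.
Check atomic number: 91 = 39 + 52 + 0 = 91. ✓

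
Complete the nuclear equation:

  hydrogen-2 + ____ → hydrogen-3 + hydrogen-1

Conserve mass number: 2 + A = 3 + 1, so A = 2.
Conserve atomic number: 1 + Z = 1 + 1, so Z = 1.
A = 2 and Z = 1 is hydrogen-2 — a deuteron.

deuteron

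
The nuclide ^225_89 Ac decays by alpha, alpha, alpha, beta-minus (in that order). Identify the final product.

Po-213

Start: (A, Z) = (225, 89).
After α: (221, 87).
After α: (217, 85).
After α: (213, 83).
After β⁻: (213, 84).
Z = 84 is polonium.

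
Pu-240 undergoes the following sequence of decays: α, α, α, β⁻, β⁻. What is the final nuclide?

Start: (A, Z) = (240, 94).
After α: (236, 92).
After α: (232, 90).
After α: (228, 88).
After β⁻: (228, 89).
After β⁻: (228, 90).
Z = 90 is thorium.

Th-228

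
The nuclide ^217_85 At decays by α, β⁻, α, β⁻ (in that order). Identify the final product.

Start: (A, Z) = (217, 85).
After α: (213, 83).
After β⁻: (213, 84).
After α: (209, 82).
After β⁻: (209, 83).
Z = 83 is bismuth.

Bi-209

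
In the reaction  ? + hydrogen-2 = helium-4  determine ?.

Conserve mass number: A + 2 = 4, so A = 2.
Conserve atomic number: Z + 1 = 2, so Z = 1.
A = 2 and Z = 1 is hydrogen-2 — a deuteron.

deuteron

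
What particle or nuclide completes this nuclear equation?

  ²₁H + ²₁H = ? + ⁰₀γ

Conserve mass number: 2 + 2 = A + 0, so A = 4.
Conserve atomic number: 1 + 1 = Z + 0, so Z = 2.
A = 4 and Z = 2 is ⁴₂He — an alpha particle.

He-4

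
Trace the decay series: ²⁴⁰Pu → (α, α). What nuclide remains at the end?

Th-232

Start: (A, Z) = (240, 94).
After α: (236, 92).
After α: (232, 90).
Z = 90 is thorium.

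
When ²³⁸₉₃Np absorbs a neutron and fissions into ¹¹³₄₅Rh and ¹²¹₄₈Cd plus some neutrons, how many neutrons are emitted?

Conserve mass number: 239 = 113 + 121 + k, so k = 239 − 234 = 5.
Check atomic number: 93 = 45 + 48 + 0 = 93. ✓

5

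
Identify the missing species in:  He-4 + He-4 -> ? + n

Be-7

Conserve mass number: 4 + 4 = A + 1, so A = 7.
Conserve atomic number: 2 + 2 = Z + 0, so Z = 4.
Z = 4 is beryllium, so the species is Be-7.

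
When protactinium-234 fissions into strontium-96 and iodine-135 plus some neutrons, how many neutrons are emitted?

3

Conserve mass number: 234 = 96 + 135 + k, so k = 234 − 231 = 3.
Check atomic number: 91 = 38 + 53 + 0 = 91. ✓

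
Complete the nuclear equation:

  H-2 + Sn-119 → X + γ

Sb-121

Conserve mass number: 2 + 119 = A + 0, so A = 121.
Conserve atomic number: 1 + 50 = Z + 0, so Z = 51.
Z = 51 is antimony, so the species is Sb-121.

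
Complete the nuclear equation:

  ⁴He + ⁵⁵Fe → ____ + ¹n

Conserve mass number: 4 + 55 = A + 1, so A = 58.
Conserve atomic number: 2 + 26 = Z + 0, so Z = 28.
Z = 28 is nickel, so the species is ⁵⁸Ni.

Ni-58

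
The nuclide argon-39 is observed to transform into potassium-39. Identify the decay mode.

beta-minus decay

ΔA = 39 − 39 = 0; ΔZ = 19 − 18 = +1.
A is unchanged and Z rises by 1 — a neutron has become a proton (β⁻ decay).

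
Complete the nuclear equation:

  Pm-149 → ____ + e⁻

Sm-149

Conserve mass number: 149 = A + 0, so A = 149.
Conserve atomic number: 61 = Z − 1, so Z = 62.
Z = 62 is samarium, so the species is Sm-149.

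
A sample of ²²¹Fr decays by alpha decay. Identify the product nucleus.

Alpha decay: mass number changes by -4, atomic number by -2.
A: 221 − 4 = 217; Z: 87 − 2 = 85.
Z = 85 is astatine, so the daughter is ²¹⁷At.

At-217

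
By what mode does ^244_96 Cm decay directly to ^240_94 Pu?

alpha decay

ΔA = 240 − 244 = -4; ΔZ = 94 − 96 = -2.
A drops by 4 and Z drops by 2 — the signature of alpha emission.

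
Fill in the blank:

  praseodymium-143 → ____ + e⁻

Nd-143

Conserve mass number: 143 = A + 0, so A = 143.
Conserve atomic number: 59 = Z − 1, so Z = 60.
Z = 60 is neodymium, so the species is neodymium-143.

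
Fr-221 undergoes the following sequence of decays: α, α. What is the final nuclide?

Bi-213

Start: (A, Z) = (221, 87).
After α: (217, 85).
After α: (213, 83).
Z = 83 is bismuth.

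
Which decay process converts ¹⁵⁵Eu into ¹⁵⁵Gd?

ΔA = 155 − 155 = 0; ΔZ = 64 − 63 = +1.
A is unchanged and Z rises by 1 — a neutron has become a proton (β⁻ decay).

beta-minus decay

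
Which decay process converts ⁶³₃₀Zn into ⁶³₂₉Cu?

ΔA = 63 − 63 = 0; ΔZ = 29 − 30 = -1.
A is unchanged and Z drops by 1 — a proton has become a neutron (β⁺ emission or electron capture).

beta-plus decay or electron capture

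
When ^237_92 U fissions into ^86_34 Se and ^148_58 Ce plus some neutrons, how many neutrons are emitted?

3

Conserve mass number: 237 = 86 + 148 + k, so k = 237 − 234 = 3.
Check atomic number: 92 = 34 + 58 + 0 = 92. ✓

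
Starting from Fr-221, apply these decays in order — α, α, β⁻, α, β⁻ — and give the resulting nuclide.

Start: (A, Z) = (221, 87).
After α: (217, 85).
After α: (213, 83).
After β⁻: (213, 84).
After α: (209, 82).
After β⁻: (209, 83).
Z = 83 is bismuth.

Bi-209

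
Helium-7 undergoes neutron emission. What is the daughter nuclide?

He-6

Neutron emission: mass number changes by -1, atomic number by +0.
A: 7 − 1 = 6; Z: 2 = 2.
Z = 2 is helium, so the daughter is helium-6.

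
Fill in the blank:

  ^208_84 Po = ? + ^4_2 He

Pb-204

Conserve mass number: 208 = A + 4, so A = 204.
Conserve atomic number: 84 = Z + 2, so Z = 82.
Z = 82 is lead, so the species is ^204_82 Pb.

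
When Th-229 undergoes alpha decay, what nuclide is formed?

Ra-225

Alpha decay: mass number changes by -4, atomic number by -2.
A: 229 − 4 = 225; Z: 90 − 2 = 88.
Z = 88 is radium, so the daughter is Ra-225.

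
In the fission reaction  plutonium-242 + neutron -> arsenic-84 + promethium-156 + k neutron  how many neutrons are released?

Conserve mass number: 243 = 84 + 156 + k, so k = 243 − 240 = 3.
Check atomic number: 94 = 33 + 61 + 0 = 94. ✓

3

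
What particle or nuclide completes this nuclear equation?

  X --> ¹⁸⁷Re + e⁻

Conserve mass number: A = 187 + 0, so A = 187.
Conserve atomic number: Z = 75 − 1, so Z = 74.
Z = 74 is tungsten, so the species is ¹⁸⁷W.

W-187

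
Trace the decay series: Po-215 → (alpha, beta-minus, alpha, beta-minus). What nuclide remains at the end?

Start: (A, Z) = (215, 84).
After α: (211, 82).
After β⁻: (211, 83).
After α: (207, 81).
After β⁻: (207, 82).
Z = 82 is lead.

Pb-207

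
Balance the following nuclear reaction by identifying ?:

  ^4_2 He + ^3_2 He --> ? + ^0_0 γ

Conserve mass number: 4 + 3 = A + 0, so A = 7.
Conserve atomic number: 2 + 2 = Z + 0, so Z = 4.
Z = 4 is beryllium, so the species is ^7_4 Be.

Be-7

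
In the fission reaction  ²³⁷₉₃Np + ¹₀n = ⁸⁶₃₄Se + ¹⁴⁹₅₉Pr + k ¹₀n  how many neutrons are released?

3

Conserve mass number: 238 = 86 + 149 + k, so k = 238 − 235 = 3.
Check atomic number: 93 = 34 + 59 + 0 = 93. ✓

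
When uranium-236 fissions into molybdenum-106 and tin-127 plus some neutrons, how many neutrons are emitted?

3

Conserve mass number: 236 = 106 + 127 + k, so k = 236 − 233 = 3.
Check atomic number: 92 = 42 + 50 + 0 = 92. ✓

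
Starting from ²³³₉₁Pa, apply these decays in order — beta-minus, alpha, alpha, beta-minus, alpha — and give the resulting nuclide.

Fr-221

Start: (A, Z) = (233, 91).
After β⁻: (233, 92).
After α: (229, 90).
After α: (225, 88).
After β⁻: (225, 89).
After α: (221, 87).
Z = 87 is francium.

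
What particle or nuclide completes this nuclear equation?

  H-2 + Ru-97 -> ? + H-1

Ru-98

Conserve mass number: 2 + 97 = A + 1, so A = 98.
Conserve atomic number: 1 + 44 = Z + 1, so Z = 44.
Z = 44 is ruthenium, so the species is Ru-98.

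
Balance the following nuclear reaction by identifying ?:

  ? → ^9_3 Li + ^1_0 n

Conserve mass number: A = 9 + 1, so A = 10.
Conserve atomic number: Z = 3 + 0, so Z = 3.
Z = 3 is lithium, so the species is ^10_3 Li.

Li-10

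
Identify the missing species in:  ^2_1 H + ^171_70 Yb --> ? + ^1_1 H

Yb-172

Conserve mass number: 2 + 171 = A + 1, so A = 172.
Conserve atomic number: 1 + 70 = Z + 1, so Z = 70.
Z = 70 is ytterbium, so the species is ^172_70 Yb.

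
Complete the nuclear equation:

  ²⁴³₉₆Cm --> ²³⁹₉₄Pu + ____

Conserve mass number: 243 = 239 + A, so A = 4.
Conserve atomic number: 96 = 94 + Z, so Z = 2.
A = 4 and Z = 2 is ⁴₂He — an alpha particle.

alpha particle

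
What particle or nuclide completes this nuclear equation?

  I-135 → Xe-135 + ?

Conserve mass number: 135 = 135 + A, so A = 0.
Conserve atomic number: 53 = 54 + Z, so Z = -1.
A = 0 and Z = -1 is e⁻ — a beta-minus particle.

beta-minus particle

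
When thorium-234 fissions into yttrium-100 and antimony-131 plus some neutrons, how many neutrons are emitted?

3

Conserve mass number: 234 = 100 + 131 + k, so k = 234 − 231 = 3.
Check atomic number: 90 = 39 + 51 + 0 = 90. ✓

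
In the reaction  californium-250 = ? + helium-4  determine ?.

Cm-246

Conserve mass number: 250 = A + 4, so A = 246.
Conserve atomic number: 98 = Z + 2, so Z = 96.
Z = 96 is curium, so the species is curium-246.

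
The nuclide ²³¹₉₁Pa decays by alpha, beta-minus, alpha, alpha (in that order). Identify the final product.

Rn-219

Start: (A, Z) = (231, 91).
After α: (227, 89).
After β⁻: (227, 90).
After α: (223, 88).
After α: (219, 86).
Z = 86 is radon.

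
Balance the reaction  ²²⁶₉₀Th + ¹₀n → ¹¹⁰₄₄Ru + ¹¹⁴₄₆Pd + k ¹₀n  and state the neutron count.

3

Conserve mass number: 227 = 110 + 114 + k, so k = 227 − 224 = 3.
Check atomic number: 90 = 44 + 46 + 0 = 90. ✓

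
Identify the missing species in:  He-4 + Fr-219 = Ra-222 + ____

Conserve mass number: 4 + 219 = 222 + A, so A = 1.
Conserve atomic number: 2 + 87 = 88 + Z, so Z = 1.
A = 1 and Z = 1 is H-1 — a proton.

proton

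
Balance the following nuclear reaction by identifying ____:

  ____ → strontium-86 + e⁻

Rb-86

Conserve mass number: A = 86 + 0, so A = 86.
Conserve atomic number: Z = 38 − 1, so Z = 37.
Z = 37 is rubidium, so the species is rubidium-86.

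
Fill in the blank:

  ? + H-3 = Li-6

Conserve mass number: A + 3 = 6, so A = 3.
Conserve atomic number: Z + 1 = 3, so Z = 2.
Z = 2 is helium, so the species is He-3.

He-3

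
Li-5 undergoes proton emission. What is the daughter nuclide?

He-4

Proton emission: mass number changes by -1, atomic number by -1.
A: 5 − 1 = 4; Z: 3 − 1 = 2.
Z = 2 is helium, so the daughter is He-4.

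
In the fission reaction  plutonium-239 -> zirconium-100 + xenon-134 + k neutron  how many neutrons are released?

Conserve mass number: 239 = 100 + 134 + k, so k = 239 − 234 = 5.
Check atomic number: 94 = 40 + 54 + 0 = 94. ✓

5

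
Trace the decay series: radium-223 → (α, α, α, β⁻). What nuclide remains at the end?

Start: (A, Z) = (223, 88).
After α: (219, 86).
After α: (215, 84).
After α: (211, 82).
After β⁻: (211, 83).
Z = 83 is bismuth.

Bi-211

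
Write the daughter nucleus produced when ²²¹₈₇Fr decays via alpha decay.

Alpha decay: mass number changes by -4, atomic number by -2.
A: 221 − 4 = 217; Z: 87 − 2 = 85.
Z = 85 is astatine, so the daughter is ²¹⁷₈₅At.

At-217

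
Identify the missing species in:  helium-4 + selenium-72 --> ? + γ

Kr-76

Conserve mass number: 4 + 72 = A + 0, so A = 76.
Conserve atomic number: 2 + 34 = Z + 0, so Z = 36.
Z = 36 is krypton, so the species is krypton-76.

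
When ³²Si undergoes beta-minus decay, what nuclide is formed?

Beta-minus decay: mass number changes by +0, atomic number by +1.
A: 32 = 32; Z: 14 + 1 = 15.
Z = 15 is phosphorus, so the daughter is ³²P.

P-32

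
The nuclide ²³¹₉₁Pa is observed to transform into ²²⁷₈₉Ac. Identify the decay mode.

ΔA = 227 − 231 = -4; ΔZ = 89 − 91 = -2.
A drops by 4 and Z drops by 2 — the signature of alpha emission.

alpha decay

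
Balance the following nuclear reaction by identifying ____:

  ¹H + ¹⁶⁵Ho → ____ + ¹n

Conserve mass number: 1 + 165 = A + 1, so A = 165.
Conserve atomic number: 1 + 67 = Z + 0, so Z = 68.
Z = 68 is erbium, so the species is ¹⁶⁵Er.

Er-165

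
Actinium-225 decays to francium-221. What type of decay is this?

ΔA = 221 − 225 = -4; ΔZ = 87 − 89 = -2.
A drops by 4 and Z drops by 2 — the signature of alpha emission.

alpha decay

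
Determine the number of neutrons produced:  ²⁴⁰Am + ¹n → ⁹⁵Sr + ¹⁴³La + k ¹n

3

Conserve mass number: 241 = 95 + 143 + k, so k = 241 − 238 = 3.
Check atomic number: 95 = 38 + 57 + 0 = 95. ✓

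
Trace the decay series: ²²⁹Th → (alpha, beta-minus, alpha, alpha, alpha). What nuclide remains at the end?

Start: (A, Z) = (229, 90).
After α: (225, 88).
After β⁻: (225, 89).
After α: (221, 87).
After α: (217, 85).
After α: (213, 83).
Z = 83 is bismuth.

Bi-213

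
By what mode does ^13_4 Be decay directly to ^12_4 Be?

ΔA = 12 − 13 = -1; ΔZ = 4 − 4 = +0.
A drops by 1 with Z unchanged — a neutron was emitted.

neutron emission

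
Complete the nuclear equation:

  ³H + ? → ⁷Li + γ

alpha particle

Conserve mass number: 3 + A = 7 + 0, so A = 4.
Conserve atomic number: 1 + Z = 3 + 0, so Z = 2.
A = 4 and Z = 2 is ⁴He — an alpha particle.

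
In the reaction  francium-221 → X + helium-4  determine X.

Conserve mass number: 221 = A + 4, so A = 217.
Conserve atomic number: 87 = Z + 2, so Z = 85.
Z = 85 is astatine, so the species is astatine-217.

At-217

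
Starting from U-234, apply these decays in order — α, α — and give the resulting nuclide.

Ra-226

Start: (A, Z) = (234, 92).
After α: (230, 90).
After α: (226, 88).
Z = 88 is radium.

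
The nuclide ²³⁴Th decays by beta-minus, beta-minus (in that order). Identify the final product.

U-234

Start: (A, Z) = (234, 90).
After β⁻: (234, 91).
After β⁻: (234, 92).
Z = 92 is uranium.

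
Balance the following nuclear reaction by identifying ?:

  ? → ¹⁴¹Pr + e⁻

Ce-141

Conserve mass number: A = 141 + 0, so A = 141.
Conserve atomic number: Z = 59 − 1, so Z = 58.
Z = 58 is cerium, so the species is ¹⁴¹Ce.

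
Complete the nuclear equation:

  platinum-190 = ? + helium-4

Conserve mass number: 190 = A + 4, so A = 186.
Conserve atomic number: 78 = Z + 2, so Z = 76.
Z = 76 is osmium, so the species is osmium-186.

Os-186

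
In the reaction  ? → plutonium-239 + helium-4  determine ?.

Conserve mass number: A = 239 + 4, so A = 243.
Conserve atomic number: Z = 94 + 2, so Z = 96.
Z = 96 is curium, so the species is curium-243.

Cm-243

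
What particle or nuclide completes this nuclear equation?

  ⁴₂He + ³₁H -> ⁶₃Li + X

Conserve mass number: 4 + 3 = 6 + A, so A = 1.
Conserve atomic number: 2 + 1 = 3 + Z, so Z = 0.
A = 1 and Z = 0 is ¹₀n — a neutron.

neutron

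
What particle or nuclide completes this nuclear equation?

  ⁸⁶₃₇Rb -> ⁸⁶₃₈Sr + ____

beta-minus particle

Conserve mass number: 86 = 86 + A, so A = 0.
Conserve atomic number: 37 = 38 + Z, so Z = -1.
A = 0 and Z = -1 is ⁰₋₁e — a beta-minus particle.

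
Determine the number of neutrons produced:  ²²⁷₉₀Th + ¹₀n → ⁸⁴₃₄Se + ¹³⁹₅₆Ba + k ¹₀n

Conserve mass number: 228 = 84 + 139 + k, so k = 228 − 223 = 5.
Check atomic number: 90 = 34 + 56 + 0 = 90. ✓

5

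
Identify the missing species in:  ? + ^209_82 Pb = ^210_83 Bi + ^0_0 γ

Conserve mass number: A + 209 = 210 + 0, so A = 1.
Conserve atomic number: Z + 82 = 83 + 0, so Z = 1.
A = 1 and Z = 1 is ^1_1 H — a proton.

proton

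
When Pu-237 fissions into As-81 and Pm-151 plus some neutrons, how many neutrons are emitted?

5

Conserve mass number: 237 = 81 + 151 + k, so k = 237 − 232 = 5.
Check atomic number: 94 = 33 + 61 + 0 = 94. ✓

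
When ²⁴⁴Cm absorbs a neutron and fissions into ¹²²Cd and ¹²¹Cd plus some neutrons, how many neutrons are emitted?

Conserve mass number: 245 = 122 + 121 + k, so k = 245 − 243 = 2.
Check atomic number: 96 = 48 + 48 + 0 = 96. ✓

2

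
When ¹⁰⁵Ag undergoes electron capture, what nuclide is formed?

Electron capture: mass number changes by +0, atomic number by -1.
A: 105 = 105; Z: 47 − 1 = 46.
Z = 46 is palladium, so the daughter is ¹⁰⁵Pd.

Pd-105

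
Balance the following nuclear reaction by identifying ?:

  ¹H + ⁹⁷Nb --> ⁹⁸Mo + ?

Conserve mass number: 1 + 97 = 98 + A, so A = 0.
Conserve atomic number: 1 + 41 = 42 + Z, so Z = 0.
A = 0 and Z = 0 is γ — a gamma ray.

gamma ray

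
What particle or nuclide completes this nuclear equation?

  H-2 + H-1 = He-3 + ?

Conserve mass number: 2 + 1 = 3 + A, so A = 0.
Conserve atomic number: 1 + 1 = 2 + Z, so Z = 0.
A = 0 and Z = 0 is γ — a gamma ray.

gamma ray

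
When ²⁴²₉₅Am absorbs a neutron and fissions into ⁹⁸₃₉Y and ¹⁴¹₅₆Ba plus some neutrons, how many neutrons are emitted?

Conserve mass number: 243 = 98 + 141 + k, so k = 243 − 239 = 4.
Check atomic number: 95 = 39 + 56 + 0 = 95. ✓

4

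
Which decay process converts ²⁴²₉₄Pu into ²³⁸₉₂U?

ΔA = 238 − 242 = -4; ΔZ = 92 − 94 = -2.
A drops by 4 and Z drops by 2 — the signature of alpha emission.

alpha decay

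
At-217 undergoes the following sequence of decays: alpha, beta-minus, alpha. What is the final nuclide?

Pb-209

Start: (A, Z) = (217, 85).
After α: (213, 83).
After β⁻: (213, 84).
After α: (209, 82).
Z = 82 is lead.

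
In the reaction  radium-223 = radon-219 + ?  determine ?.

Conserve mass number: 223 = 219 + A, so A = 4.
Conserve atomic number: 88 = 86 + Z, so Z = 2.
A = 4 and Z = 2 is helium-4 — an alpha particle.

alpha particle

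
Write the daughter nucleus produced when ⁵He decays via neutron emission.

Neutron emission: mass number changes by -1, atomic number by +0.
A: 5 − 1 = 4; Z: 2 = 2.
Z = 2 is helium, so the daughter is ⁴He.

He-4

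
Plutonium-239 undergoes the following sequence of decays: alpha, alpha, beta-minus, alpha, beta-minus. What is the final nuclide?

Start: (A, Z) = (239, 94).
After α: (235, 92).
After α: (231, 90).
After β⁻: (231, 91).
After α: (227, 89).
After β⁻: (227, 90).
Z = 90 is thorium.

Th-227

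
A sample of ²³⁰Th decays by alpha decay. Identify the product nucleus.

Ra-226

Alpha decay: mass number changes by -4, atomic number by -2.
A: 230 − 4 = 226; Z: 90 − 2 = 88.
Z = 88 is radium, so the daughter is ²²⁶Ra.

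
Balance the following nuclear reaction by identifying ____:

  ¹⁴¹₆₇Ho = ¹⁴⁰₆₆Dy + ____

Conserve mass number: 141 = 140 + A, so A = 1.
Conserve atomic number: 67 = 66 + Z, so Z = 1.
A = 1 and Z = 1 is ¹₁H — a proton.

proton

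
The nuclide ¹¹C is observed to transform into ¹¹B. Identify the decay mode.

ΔA = 11 − 11 = 0; ΔZ = 5 − 6 = -1.
A is unchanged and Z drops by 1 — a proton has become a neutron (β⁺ emission or electron capture).

beta-plus decay or electron capture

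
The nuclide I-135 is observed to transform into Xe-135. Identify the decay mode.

beta-minus decay

ΔA = 135 − 135 = 0; ΔZ = 54 − 53 = +1.
A is unchanged and Z rises by 1 — a neutron has become a proton (β⁻ decay).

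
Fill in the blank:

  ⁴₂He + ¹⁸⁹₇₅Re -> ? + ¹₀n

Conserve mass number: 4 + 189 = A + 1, so A = 192.
Conserve atomic number: 2 + 75 = Z + 0, so Z = 77.
Z = 77 is iridium, so the species is ¹⁹²₇₇Ir.

Ir-192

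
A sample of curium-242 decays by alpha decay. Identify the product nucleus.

Pu-238

Alpha decay: mass number changes by -4, atomic number by -2.
A: 242 − 4 = 238; Z: 96 − 2 = 94.
Z = 94 is plutonium, so the daughter is plutonium-238.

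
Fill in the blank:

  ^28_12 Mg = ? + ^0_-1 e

Al-28

Conserve mass number: 28 = A + 0, so A = 28.
Conserve atomic number: 12 = Z − 1, so Z = 13.
Z = 13 is aluminium, so the species is ^28_13 Al.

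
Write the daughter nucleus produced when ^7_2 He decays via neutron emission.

Neutron emission: mass number changes by -1, atomic number by +0.
A: 7 − 1 = 6; Z: 2 = 2.
Z = 2 is helium, so the daughter is ^6_2 He.

He-6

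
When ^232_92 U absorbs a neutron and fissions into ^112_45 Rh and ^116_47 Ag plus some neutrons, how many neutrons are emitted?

Conserve mass number: 233 = 112 + 116 + k, so k = 233 − 228 = 5.
Check atomic number: 92 = 45 + 47 + 0 = 92. ✓

5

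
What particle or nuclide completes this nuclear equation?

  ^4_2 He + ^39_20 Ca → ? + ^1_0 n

Ti-42

Conserve mass number: 4 + 39 = A + 1, so A = 42.
Conserve atomic number: 2 + 20 = Z + 0, so Z = 22.
Z = 22 is titanium, so the species is ^42_22 Ti.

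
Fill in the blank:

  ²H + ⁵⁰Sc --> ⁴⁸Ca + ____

Conserve mass number: 2 + 50 = 48 + A, so A = 4.
Conserve atomic number: 1 + 21 = 20 + Z, so Z = 2.
A = 4 and Z = 2 is ⁴He — an alpha particle.

alpha particle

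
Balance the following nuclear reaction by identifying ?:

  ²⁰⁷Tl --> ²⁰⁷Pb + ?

Conserve mass number: 207 = 207 + A, so A = 0.
Conserve atomic number: 81 = 82 + Z, so Z = -1.
A = 0 and Z = -1 is e⁻ — a beta-minus particle.

beta-minus particle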